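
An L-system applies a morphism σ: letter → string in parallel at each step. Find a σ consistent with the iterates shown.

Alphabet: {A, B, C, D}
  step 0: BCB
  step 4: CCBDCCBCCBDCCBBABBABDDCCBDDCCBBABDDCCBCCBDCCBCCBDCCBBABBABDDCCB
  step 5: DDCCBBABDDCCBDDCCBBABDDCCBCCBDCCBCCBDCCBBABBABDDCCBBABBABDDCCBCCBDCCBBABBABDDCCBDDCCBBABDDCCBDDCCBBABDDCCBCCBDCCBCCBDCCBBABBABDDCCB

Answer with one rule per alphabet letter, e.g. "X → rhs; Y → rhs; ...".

  step 4 ⇒ step 5: CCBDCCBCCBDCCBBABBABDDCCBDDCCBBABDDCCBCCBDCCBCCBDCCBBABBABDDCCB ⇒ D·D·CCB·BAB·D·D·CCB·D·D·CCB·BAB·D·D·CCB·CCB·D·CCB·CCB·D·CCB·BAB·BAB·D·D·CCB·BAB·BAB·D·D·CCB·CCB·D·CCB·BAB·BAB·D·D·CCB·D·D·CCB·BAB·D·D·CCB·D·D·CCB·BAB·D·D·CCB·CCB·D·CCB·CCB·D·CCB·BAB·BAB·D·D·CCB
    A ↦ D
    B ↦ CCB
    C ↦ D
    D ↦ BAB

A->D, B->CCB, C->D, D->BAB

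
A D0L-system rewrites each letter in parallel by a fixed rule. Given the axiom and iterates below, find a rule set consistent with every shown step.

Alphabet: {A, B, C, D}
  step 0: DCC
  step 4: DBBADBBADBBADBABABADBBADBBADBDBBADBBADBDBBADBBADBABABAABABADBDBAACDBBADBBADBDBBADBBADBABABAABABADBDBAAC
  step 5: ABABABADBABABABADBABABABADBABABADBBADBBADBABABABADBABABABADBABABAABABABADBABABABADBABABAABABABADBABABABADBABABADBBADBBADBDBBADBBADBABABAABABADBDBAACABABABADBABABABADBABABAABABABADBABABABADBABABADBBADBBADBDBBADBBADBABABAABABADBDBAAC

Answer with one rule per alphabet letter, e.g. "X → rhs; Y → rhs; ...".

  step 4 ⇒ step 5: DBBADBBADBBADBABABADBBADBBADBDBBADBBADBDBBADBBADBABABAABABADBDBAACDBBADBBADBDBBADBBADBABABAABABADBDBAAC ⇒ ABA·BA·BA·DB·ABA·BA·BA·DB·ABA·BA·BA·DB·ABA·BA·DB·BA·DB·BA·DB·ABA·BA·BA·DB·ABA·BA·BA·DB·ABA·BA·ABA·BA·BA·DB·ABA·BA·BA·DB·ABA·BA·ABA·BA·BA·DB·ABA·BA·BA·DB·ABA·BA·DB·BA·DB·BA·DB·DB·BA·DB·BA·DB·ABA·BA·ABA·BA·DB·DB·AAC·ABA·BA·BA·DB·ABA·BA·BA·DB·ABA·BA·ABA·BA·BA·DB·ABA·BA·BA·DB·ABA·BA·DB·BA·DB·BA·DB·DB·BA·DB·BA·DB·ABA·BA·ABA·BA·DB·DB·AAC
    A ↦ DB
    B ↦ BA
    C ↦ AAC
    D ↦ ABA

A->DB, B->BA, C->AAC, D->ABA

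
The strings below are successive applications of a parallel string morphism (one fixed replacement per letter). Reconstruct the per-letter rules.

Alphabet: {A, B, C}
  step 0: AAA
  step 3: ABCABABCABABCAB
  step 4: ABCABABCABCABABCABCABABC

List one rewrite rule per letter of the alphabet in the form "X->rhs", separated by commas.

A->AB, B->C, C->AB

  step 3 ⇒ step 4: ABCABABCABABCAB ⇒ AB·C·AB·AB·C·AB·C·AB·AB·C·AB·C·AB·AB·C
    A ↦ AB
    B ↦ C
    C ↦ AB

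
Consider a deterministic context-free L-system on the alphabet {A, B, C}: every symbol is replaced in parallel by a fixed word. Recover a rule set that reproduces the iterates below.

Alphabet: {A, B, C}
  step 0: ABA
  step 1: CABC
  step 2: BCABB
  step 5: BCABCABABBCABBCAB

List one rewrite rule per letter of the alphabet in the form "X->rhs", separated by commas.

  step 1 ⇒ step 2: CABC ⇒ B·C·AB·B
    A ↦ C
    B ↦ AB
    C ↦ B

A->C, B->AB, C->B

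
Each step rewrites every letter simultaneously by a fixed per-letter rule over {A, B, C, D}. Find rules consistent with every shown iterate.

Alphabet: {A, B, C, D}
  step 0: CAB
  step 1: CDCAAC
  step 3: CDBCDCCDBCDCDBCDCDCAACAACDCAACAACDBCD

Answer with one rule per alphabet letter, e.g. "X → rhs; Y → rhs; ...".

  step 0 ⇒ step 1: CAB ⇒ CD·CAA·C
    A ↦ CAA
    B ↦ C
    C ↦ CD
    D ↦ BCD  (constrained at step 1)

A->CAA, B->C, C->CD, D->BCD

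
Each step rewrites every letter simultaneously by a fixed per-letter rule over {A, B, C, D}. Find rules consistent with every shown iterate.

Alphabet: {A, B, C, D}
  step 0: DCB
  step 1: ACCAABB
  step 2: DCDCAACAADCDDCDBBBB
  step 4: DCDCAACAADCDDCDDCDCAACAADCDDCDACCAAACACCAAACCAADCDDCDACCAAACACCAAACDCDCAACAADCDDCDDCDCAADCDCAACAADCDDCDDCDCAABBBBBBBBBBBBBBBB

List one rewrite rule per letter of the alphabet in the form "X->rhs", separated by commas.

A->DCD, B->BB, C->CAA, D->AC

  step 1 ⇒ step 2: ACCAABB ⇒ DCD·CAA·CAA·DCD·DCD·BB·BB
    A ↦ DCD
    B ↦ BB
    C ↦ CAA
  step 0 ⇒ step 1: DCB ⇒ AC·CAA·BB
    D ↦ AC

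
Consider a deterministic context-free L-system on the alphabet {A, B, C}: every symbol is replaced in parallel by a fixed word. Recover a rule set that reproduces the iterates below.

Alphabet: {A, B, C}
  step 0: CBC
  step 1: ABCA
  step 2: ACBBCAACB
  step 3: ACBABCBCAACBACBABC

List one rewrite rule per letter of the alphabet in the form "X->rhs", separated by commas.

A->ACB, B->BC, C->A

  step 2 ⇒ step 3: ACBBCAACB ⇒ ACB·A·BC·BC·A·ACB·ACB·A·BC
    A ↦ ACB
    B ↦ BC
    C ↦ A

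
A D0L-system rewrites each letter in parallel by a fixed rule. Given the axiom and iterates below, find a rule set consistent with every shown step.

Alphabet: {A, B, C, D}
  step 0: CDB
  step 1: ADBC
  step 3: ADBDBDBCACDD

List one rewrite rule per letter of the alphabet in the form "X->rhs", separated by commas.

  step 0 ⇒ step 1: CDB ⇒ A·DB·C
    B ↦ C
    C ↦ A
    D ↦ DB
    A ↦ CDD  (constrained at step 1)

A->CDD, B->C, C->A, D->DB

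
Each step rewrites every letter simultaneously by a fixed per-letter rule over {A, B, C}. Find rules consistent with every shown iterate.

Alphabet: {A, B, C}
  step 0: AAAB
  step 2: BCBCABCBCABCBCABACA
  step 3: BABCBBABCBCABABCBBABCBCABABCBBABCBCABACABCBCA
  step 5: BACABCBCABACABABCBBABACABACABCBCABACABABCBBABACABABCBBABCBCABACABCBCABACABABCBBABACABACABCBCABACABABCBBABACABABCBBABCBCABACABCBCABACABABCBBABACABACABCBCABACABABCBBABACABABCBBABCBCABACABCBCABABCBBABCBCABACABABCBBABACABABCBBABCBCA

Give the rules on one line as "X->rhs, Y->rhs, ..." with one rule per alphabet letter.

A->CA, B->BA, C->BCB

  step 2 ⇒ step 3: BCBCABCBCABCBCABACA ⇒ BA·BCB·BA·BCB·CA·BA·BCB·BA·BCB·CA·BA·BCB·BA·BCB·CA·BA·CA·BCB·CA
    A ↦ CA
    B ↦ BA
    C ↦ BCB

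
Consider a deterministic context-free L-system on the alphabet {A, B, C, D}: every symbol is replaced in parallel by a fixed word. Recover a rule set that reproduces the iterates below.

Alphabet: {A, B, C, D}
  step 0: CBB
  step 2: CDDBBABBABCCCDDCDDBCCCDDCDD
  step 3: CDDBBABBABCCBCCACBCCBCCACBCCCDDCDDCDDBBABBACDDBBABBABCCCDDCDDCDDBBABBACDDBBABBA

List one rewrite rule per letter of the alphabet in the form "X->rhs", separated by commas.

A->AC, B->BCC, C->CDD, D->BBA

  step 2 ⇒ step 3: CDDBBABBABCCCDDCDDBCCCDDCDD ⇒ CDD·BBA·BBA·BCC·BCC·AC·BCC·BCC·AC·BCC·CDD·CDD·CDD·BBA·BBA·CDD·BBA·BBA·BCC·CDD·CDD·CDD·BBA·BBA·CDD·BBA·BBA
    A ↦ AC
    B ↦ BCC
    C ↦ CDD
    D ↦ BBA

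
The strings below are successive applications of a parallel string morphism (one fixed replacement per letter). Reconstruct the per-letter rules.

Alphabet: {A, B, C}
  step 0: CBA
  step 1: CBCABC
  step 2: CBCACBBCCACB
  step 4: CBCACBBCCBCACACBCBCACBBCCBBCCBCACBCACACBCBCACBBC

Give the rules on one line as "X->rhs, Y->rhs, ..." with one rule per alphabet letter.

A->BC, B->CA, C->CB

  step 1 ⇒ step 2: CBCABC ⇒ CB·CA·CB·BC·CA·CB
    A ↦ BC
    B ↦ CA
    C ↦ CB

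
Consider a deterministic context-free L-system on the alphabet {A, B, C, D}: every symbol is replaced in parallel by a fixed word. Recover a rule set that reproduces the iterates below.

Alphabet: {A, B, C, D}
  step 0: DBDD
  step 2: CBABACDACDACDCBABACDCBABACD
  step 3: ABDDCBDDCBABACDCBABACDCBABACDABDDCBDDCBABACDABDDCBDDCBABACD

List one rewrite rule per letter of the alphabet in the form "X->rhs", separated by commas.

  step 2 ⇒ step 3: CBABACDACDACDCBABACDCBABACD ⇒ AB·DD·CB·DD·CB·AB·ACD·CB·AB·ACD·CB·AB·ACD·AB·DD·CB·DD·CB·AB·ACD·AB·DD·CB·DD·CB·AB·ACD
    A ↦ CB
    B ↦ DD
    C ↦ AB
    D ↦ ACD

A->CB, B->DD, C->AB, D->ACD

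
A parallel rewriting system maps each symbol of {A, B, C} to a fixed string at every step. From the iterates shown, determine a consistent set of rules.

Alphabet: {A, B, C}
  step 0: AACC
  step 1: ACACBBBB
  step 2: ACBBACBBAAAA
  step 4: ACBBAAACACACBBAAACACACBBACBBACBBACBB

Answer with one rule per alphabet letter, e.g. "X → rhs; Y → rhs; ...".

  step 1 ⇒ step 2: ACACBBBB ⇒ AC·BB·AC·BB·A·A·A·A
    A ↦ AC
    B ↦ A
    C ↦ BB

A->AC, B->A, C->BB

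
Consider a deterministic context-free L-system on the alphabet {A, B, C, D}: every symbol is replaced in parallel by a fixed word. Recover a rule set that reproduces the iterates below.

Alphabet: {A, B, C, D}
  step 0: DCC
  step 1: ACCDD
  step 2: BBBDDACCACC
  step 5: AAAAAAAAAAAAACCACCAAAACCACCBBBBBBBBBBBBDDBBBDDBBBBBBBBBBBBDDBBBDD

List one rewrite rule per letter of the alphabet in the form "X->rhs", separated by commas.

  step 1 ⇒ step 2: ACCDD ⇒ BBB·D·D·ACC·ACC
    A ↦ BBB
    C ↦ D
    D ↦ ACC
    B ↦ A  (constrained at step 2)

A->BBB, B->A, C->D, D->ACC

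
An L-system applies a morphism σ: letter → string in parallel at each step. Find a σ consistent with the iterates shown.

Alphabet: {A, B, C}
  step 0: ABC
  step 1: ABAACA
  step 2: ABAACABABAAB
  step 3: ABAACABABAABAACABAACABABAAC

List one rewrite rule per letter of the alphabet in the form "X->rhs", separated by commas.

  step 2 ⇒ step 3: ABAACABABAAB ⇒ AB·AAC·AB·AB·A·AB·AAC·AB·AAC·AB·AB·AAC
    A ↦ AB
    B ↦ AAC
    C ↦ A

A->AB, B->AAC, C->A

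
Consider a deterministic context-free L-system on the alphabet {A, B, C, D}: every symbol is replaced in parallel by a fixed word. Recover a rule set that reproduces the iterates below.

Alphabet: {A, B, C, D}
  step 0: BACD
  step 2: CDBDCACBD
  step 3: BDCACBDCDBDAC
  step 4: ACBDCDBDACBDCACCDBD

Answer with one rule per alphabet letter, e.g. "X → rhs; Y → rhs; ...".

  step 3 ⇒ step 4: BDCACBDCDBDAC ⇒ A·C·BD·CD·BD·A·C·BD·C·A·C·CD·BD
    A ↦ CD
    B ↦ A
    C ↦ BD
    D ↦ C

A->CD, B->A, C->BD, D->C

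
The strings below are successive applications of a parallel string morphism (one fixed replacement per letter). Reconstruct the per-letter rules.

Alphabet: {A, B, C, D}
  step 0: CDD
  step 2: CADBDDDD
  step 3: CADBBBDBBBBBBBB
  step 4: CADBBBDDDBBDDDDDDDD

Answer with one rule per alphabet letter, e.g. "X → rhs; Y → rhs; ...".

A->DB, B->D, C->CA, D->BB

  step 3 ⇒ step 4: CADBBBDBBBBBBBB ⇒ CA·DB·BB·D·D·D·BB·D·D·D·D·D·D·D·D
    A ↦ DB
    B ↦ D
    C ↦ CA
    D ↦ BB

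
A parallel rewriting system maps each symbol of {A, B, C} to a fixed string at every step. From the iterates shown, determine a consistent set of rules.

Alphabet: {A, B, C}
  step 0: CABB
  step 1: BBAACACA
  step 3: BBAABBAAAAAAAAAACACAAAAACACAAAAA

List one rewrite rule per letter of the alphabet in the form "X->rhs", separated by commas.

  step 0 ⇒ step 1: CABB ⇒ BB·AA·CA·CA
    A ↦ AA
    B ↦ CA
    C ↦ BB

A->AA, B->CA, C->BB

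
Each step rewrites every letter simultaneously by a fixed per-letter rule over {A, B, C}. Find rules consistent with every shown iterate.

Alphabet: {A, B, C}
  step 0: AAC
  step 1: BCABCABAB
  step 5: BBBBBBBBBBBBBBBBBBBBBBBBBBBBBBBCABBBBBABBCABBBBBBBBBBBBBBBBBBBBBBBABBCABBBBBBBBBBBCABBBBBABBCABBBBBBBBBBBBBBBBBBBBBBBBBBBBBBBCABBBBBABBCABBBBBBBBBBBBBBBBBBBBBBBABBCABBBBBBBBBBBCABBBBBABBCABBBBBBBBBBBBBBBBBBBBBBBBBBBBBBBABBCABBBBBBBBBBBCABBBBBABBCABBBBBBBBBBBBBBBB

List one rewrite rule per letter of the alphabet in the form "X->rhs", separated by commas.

A->BCA, B->BB, C->BAB

  step 0 ⇒ step 1: AAC ⇒ BCA·BCA·BAB
    A ↦ BCA
    C ↦ BAB
    B ↦ BB  (constrained at step 1)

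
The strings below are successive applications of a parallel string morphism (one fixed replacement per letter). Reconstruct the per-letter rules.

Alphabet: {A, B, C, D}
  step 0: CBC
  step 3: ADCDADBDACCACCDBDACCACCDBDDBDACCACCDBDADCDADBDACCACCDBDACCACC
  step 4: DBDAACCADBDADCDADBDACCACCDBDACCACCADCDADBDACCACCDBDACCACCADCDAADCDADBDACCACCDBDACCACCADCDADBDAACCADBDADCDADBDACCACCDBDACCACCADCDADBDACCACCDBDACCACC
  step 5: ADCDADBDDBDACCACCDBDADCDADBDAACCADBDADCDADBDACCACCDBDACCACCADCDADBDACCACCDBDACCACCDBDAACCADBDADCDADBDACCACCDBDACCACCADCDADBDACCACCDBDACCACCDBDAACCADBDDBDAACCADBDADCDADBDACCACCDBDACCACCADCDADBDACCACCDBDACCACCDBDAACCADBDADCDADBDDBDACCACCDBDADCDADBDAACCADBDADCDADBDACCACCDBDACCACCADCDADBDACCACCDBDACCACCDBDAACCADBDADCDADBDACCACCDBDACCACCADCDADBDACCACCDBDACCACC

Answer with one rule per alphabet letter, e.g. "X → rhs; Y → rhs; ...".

  step 4 ⇒ step 5: DBDAACCADBDADCDADBDACCACCDBDACCACCADCDADBDACCACCDBDACCACCADCDAADCDADBDACCACCDBDACCACCADCDADBDAACCADBDADCDADBDACCACCDBDACCACCADCDADBDACCACCDBDACCACC ⇒ A·DCD·A·DBD·DBD·ACC·ACC·DBD·A·DCD·A·DBD·A·ACC·A·DBD·A·DCD·A·DBD·ACC·ACC·DBD·ACC·ACC·A·DCD·A·DBD·ACC·ACC·DBD·ACC·ACC·DBD·A·ACC·A·DBD·A·DCD·A·DBD·ACC·ACC·DBD·ACC·ACC·A·DCD·A·DBD·ACC·ACC·DBD·ACC·ACC·DBD·A·ACC·A·DBD·DBD·A·ACC·A·DBD·A·DCD·A·DBD·ACC·ACC·DBD·ACC·ACC·A·DCD·A·DBD·ACC·ACC·DBD·ACC·ACC·DBD·A·ACC·A·DBD·A·DCD·A·DBD·DBD·ACC·ACC·DBD·A·DCD·A·DBD·A·ACC·A·DBD·A·DCD·A·DBD·ACC·ACC·DBD·ACC·ACC·A·DCD·A·DBD·ACC·ACC·DBD·ACC·ACC·DBD·A·ACC·A·DBD·A·DCD·A·DBD·ACC·ACC·DBD·ACC·ACC·A·DCD·A·DBD·ACC·ACC·DBD·ACC·ACC
    A ↦ DBD
    B ↦ DCD
    C ↦ ACC
    D ↦ A

A->DBD, B->DCD, C->ACC, D->A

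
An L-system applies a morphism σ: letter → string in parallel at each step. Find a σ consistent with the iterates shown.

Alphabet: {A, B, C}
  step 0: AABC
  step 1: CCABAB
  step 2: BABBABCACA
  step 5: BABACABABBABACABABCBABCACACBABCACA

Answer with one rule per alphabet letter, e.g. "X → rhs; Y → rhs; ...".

A->C, B->A, C->BAB

  step 1 ⇒ step 2: CCABAB ⇒ BAB·BAB·C·A·C·A
    A ↦ C
    B ↦ A
    C ↦ BAB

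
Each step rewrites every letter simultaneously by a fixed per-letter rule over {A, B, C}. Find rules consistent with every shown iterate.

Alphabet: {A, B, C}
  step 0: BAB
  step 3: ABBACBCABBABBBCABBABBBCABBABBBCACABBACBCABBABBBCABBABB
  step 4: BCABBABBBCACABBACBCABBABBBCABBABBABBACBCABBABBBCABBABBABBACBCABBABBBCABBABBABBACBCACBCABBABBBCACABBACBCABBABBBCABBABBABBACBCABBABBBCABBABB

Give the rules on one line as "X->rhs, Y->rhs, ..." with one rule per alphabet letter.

A->BC, B->ABB, C->AC

  step 3 ⇒ step 4: ABBACBCABBABBBCABBABBBCABBABBBCACABBACBCABBABBBCABBABB ⇒ BC·ABB·ABB·BC·AC·ABB·AC·BC·ABB·ABB·BC·ABB·ABB·ABB·AC·BC·ABB·ABB·BC·ABB·ABB·ABB·AC·BC·ABB·ABB·BC·ABB·ABB·ABB·AC·BC·AC·BC·ABB·ABB·BC·AC·ABB·AC·BC·ABB·ABB·BC·ABB·ABB·ABB·AC·BC·ABB·ABB·BC·ABB·ABB
    A ↦ BC
    B ↦ ABB
    C ↦ AC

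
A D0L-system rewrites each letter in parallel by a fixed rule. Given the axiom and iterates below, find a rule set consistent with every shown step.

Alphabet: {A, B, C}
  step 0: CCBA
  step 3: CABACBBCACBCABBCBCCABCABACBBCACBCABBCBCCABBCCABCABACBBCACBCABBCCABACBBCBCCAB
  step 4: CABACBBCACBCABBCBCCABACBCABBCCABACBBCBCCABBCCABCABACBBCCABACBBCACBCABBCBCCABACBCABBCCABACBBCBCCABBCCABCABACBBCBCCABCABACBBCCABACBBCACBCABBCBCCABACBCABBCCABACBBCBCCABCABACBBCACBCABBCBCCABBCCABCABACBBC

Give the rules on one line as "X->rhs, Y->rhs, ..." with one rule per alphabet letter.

A->ACB, B->BC, C->CAB

  step 3 ⇒ step 4: CABACBBCACBCABBCBCCABCABACBBCACBCABBCBCCABBCCABCABACBBCACBCABBCCABACBBCBCCAB ⇒ CAB·ACB·BC·ACB·CAB·BC·BC·CAB·ACB·CAB·BC·CAB·ACB·BC·BC·CAB·BC·CAB·CAB·ACB·BC·CAB·ACB·BC·ACB·CAB·BC·BC·CAB·ACB·CAB·BC·CAB·ACB·BC·BC·CAB·BC·CAB·CAB·ACB·BC·BC·CAB·CAB·ACB·BC·CAB·ACB·BC·ACB·CAB·BC·BC·CAB·ACB·CAB·BC·CAB·ACB·BC·BC·CAB·CAB·ACB·BC·ACB·CAB·BC·BC·CAB·BC·CAB·CAB·ACB·BC
    A ↦ ACB
    B ↦ BC
    C ↦ CAB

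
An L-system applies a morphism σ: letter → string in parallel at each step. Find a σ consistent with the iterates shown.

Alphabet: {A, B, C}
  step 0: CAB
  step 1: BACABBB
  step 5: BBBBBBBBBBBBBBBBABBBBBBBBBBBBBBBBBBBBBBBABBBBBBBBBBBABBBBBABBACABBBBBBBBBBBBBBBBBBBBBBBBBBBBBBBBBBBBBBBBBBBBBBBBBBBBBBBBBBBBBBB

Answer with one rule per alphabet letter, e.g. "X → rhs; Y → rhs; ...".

  step 0 ⇒ step 1: CAB ⇒ BAC·AB·BB
    A ↦ AB
    B ↦ BB
    C ↦ BAC

A->AB, B->BB, C->BAC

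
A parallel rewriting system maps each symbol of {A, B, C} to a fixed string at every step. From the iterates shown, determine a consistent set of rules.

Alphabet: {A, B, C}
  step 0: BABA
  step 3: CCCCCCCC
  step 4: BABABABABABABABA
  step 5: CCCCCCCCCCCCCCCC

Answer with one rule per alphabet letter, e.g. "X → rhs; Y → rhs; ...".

A->C, B->C, C->BA

  step 4 ⇒ step 5: BABABABABABABABA ⇒ C·C·C·C·C·C·C·C·C·C·C·C·C·C·C·C
    A ↦ C
    B ↦ C
  step 3 ⇒ step 4: CCCCCCCC ⇒ BA·BA·BA·BA·BA·BA·BA·BA
    C ↦ BA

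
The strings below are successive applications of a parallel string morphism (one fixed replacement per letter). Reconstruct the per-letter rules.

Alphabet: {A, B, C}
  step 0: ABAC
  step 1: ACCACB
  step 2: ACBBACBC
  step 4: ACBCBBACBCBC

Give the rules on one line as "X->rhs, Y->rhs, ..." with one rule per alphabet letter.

A->AC, B->C, C->B

  step 1 ⇒ step 2: ACCACB ⇒ AC·B·B·AC·B·C
    A ↦ AC
    B ↦ C
    C ↦ B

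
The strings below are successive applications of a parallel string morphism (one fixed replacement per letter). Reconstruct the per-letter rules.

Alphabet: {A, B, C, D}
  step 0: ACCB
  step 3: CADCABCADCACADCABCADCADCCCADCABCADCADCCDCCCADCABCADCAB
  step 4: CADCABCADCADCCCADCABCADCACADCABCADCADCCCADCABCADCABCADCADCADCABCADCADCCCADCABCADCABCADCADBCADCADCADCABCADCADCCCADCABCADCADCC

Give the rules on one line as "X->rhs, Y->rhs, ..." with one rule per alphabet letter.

A->CA, B->DCC, C->CAD, D->B

  step 3 ⇒ step 4: CADCABCADCACADCABCADCADCCCADCABCADCADCCDCCCADCABCADCAB ⇒ CAD·CA·B·CAD·CA·DCC·CAD·CA·B·CAD·CA·CAD·CA·B·CAD·CA·DCC·CAD·CA·B·CAD·CA·B·CAD·CAD·CAD·CA·B·CAD·CA·DCC·CAD·CA·B·CAD·CA·B·CAD·CAD·B·CAD·CAD·CAD·CA·B·CAD·CA·DCC·CAD·CA·B·CAD·CA·DCC
    A ↦ CA
    B ↦ DCC
    C ↦ CAD
    D ↦ B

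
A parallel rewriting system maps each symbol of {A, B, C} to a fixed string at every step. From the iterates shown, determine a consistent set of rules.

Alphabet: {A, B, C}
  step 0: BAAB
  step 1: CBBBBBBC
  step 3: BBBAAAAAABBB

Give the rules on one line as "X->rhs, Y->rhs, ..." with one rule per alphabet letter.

A->BBB, B->C, C->A

  step 0 ⇒ step 1: BAAB ⇒ C·BBB·BBB·C
    A ↦ BBB
    B ↦ C
    C ↦ A  (constrained at step 1)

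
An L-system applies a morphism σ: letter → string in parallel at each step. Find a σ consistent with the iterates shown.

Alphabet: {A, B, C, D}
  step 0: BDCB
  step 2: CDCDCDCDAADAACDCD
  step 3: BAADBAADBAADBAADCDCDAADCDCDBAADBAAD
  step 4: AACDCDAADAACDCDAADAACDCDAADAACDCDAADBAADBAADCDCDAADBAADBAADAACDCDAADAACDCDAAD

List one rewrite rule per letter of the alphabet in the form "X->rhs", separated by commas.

  step 3 ⇒ step 4: BAADBAADBAADBAADCDCDAADCDCDBAADBAAD ⇒ AA·CD·CD·AAD·AA·CD·CD·AAD·AA·CD·CD·AAD·AA·CD·CD·AAD·B·AAD·B·AAD·CD·CD·AAD·B·AAD·B·AAD·AA·CD·CD·AAD·AA·CD·CD·AAD
    A ↦ CD
    B ↦ AA
    C ↦ B
    D ↦ AAD

A->CD, B->AA, C->B, D->AAD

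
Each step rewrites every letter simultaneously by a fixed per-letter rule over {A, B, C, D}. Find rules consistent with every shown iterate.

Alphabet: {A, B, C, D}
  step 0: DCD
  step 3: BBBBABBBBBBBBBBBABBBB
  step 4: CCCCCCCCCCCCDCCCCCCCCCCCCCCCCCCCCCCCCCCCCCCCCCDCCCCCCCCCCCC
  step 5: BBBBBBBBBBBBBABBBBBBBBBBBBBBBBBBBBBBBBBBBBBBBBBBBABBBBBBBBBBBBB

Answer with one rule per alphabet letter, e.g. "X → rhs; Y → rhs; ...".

A->D, B->CCC, C->B, D->BAB

  step 4 ⇒ step 5: CCCCCCCCCCCCDCCCCCCCCCCCCCCCCCCCCCCCCCCCCCCCCCDCCCCCCCCCCCC ⇒ B·B·B·B·B·B·B·B·B·B·B·B·BAB·B·B·B·B·B·B·B·B·B·B·B·B·B·B·B·B·B·B·B·B·B·B·B·B·B·B·B·B·B·B·B·B·B·BAB·B·B·B·B·B·B·B·B·B·B·B·B
    C ↦ B
    D ↦ BAB
  step 3 ⇒ step 4: BBBBABBBBBBBBBBBABBBB ⇒ CCC·CCC·CCC·CCC·D·CCC·CCC·CCC·CCC·CCC·CCC·CCC·CCC·CCC·CCC·CCC·D·CCC·CCC·CCC·CCC
    A ↦ D
  step 3 ⇒ step 4: BBBBABBBBBBBBBBBABBBB ⇒ CCC·CCC·CCC·CCC·D·CCC·CCC·CCC·CCC·CCC·CCC·CCC·CCC·CCC·CCC·CCC·D·CCC·CCC·CCC·CCC
    B ↦ CCC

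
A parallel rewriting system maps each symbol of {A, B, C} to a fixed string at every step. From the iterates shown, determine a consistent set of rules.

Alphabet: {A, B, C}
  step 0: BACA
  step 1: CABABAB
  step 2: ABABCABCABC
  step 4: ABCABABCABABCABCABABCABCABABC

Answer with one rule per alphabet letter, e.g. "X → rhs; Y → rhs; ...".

A->AB, B->C, C->AB

  step 1 ⇒ step 2: CABABAB ⇒ AB·AB·C·AB·C·AB·C
    A ↦ AB
    B ↦ C
    C ↦ AB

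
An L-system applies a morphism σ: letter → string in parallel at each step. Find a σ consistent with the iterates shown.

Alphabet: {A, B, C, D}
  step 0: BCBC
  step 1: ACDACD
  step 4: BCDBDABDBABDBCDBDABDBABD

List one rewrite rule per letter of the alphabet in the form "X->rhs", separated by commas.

  step 0 ⇒ step 1: BCBC ⇒ A·CD·A·CD
    B ↦ A
    C ↦ CD
    A ↦ B  (constrained at step 1)
    D ↦ BD  (constrained at step 1)

A->B, B->A, C->CD, D->BD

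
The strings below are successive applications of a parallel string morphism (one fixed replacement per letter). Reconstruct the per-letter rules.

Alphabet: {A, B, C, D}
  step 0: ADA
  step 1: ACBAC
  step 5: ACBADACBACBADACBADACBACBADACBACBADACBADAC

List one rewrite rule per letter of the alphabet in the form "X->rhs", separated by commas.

A->AC, B->D, C->BA, D->B

  step 0 ⇒ step 1: ADA ⇒ AC·B·AC
    A ↦ AC
    D ↦ B
    B ↦ D  (constrained at step 1)
    C ↦ BA  (constrained at step 1)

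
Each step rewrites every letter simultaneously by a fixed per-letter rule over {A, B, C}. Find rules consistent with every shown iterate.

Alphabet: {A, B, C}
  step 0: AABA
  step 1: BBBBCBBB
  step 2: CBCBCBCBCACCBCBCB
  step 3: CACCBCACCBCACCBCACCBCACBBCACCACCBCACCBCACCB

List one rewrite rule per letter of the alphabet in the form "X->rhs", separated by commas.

  step 2 ⇒ step 3: CBCBCBCBCACCBCBCB ⇒ CAC·CB·CAC·CB·CAC·CB·CAC·CB·CAC·BB·CAC·CAC·CB·CAC·CB·CAC·CB
    A ↦ BB
    B ↦ CB
    C ↦ CAC

A->BB, B->CB, C->CAC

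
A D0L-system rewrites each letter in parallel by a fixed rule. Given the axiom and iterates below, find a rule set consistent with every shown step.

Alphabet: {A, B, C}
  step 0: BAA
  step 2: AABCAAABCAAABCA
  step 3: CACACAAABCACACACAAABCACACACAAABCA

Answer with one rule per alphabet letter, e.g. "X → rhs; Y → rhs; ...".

A->CA, B->CA, C->AAB

  step 2 ⇒ step 3: AABCAAABCAAABCA ⇒ CA·CA·CA·AAB·CA·CA·CA·CA·AAB·CA·CA·CA·CA·AAB·CA
    A ↦ CA
    B ↦ CA
    C ↦ AAB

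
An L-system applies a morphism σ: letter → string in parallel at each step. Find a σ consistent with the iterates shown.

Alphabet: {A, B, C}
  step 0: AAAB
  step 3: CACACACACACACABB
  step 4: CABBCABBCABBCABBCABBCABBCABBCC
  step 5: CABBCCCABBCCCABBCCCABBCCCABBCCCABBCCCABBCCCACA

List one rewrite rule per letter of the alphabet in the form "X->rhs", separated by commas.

  step 4 ⇒ step 5: CABBCABBCABBCABBCABBCABBCABBCC ⇒ CA·BB·C·C·CA·BB·C·C·CA·BB·C·C·CA·BB·C·C·CA·BB·C·C·CA·BB·C·C·CA·BB·C·C·CA·CA
    A ↦ BB
    B ↦ C
    C ↦ CA

A->BB, B->C, C->CA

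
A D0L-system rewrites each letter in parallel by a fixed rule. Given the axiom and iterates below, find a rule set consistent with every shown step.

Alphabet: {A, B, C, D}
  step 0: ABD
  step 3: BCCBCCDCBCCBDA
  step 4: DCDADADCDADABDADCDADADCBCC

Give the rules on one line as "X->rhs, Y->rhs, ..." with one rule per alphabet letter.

A->CC, B->DC, C->DA, D->B

  step 3 ⇒ step 4: BCCBCCDCBCCBDA ⇒ DC·DA·DA·DC·DA·DA·B·DA·DC·DA·DA·DC·B·CC
    A ↦ CC
    B ↦ DC
    C ↦ DA
    D ↦ B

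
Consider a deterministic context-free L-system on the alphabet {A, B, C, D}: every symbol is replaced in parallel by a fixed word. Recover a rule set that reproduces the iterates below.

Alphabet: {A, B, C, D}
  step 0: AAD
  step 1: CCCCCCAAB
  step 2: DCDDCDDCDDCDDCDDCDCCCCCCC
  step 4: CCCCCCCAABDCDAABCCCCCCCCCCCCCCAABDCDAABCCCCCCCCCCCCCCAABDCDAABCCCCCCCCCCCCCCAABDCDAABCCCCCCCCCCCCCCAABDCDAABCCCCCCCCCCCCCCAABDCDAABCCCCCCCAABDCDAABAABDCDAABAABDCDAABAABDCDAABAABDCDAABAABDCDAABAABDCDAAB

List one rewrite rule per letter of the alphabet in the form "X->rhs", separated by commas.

  step 1 ⇒ step 2: CCCCCCAAB ⇒ DCD·DCD·DCD·DCD·DCD·DCD·CCC·CCC·C
    A ↦ CCC
    B ↦ C
    C ↦ DCD
  step 0 ⇒ step 1: AAD ⇒ CCC·CCC·AAB
    D ↦ AAB

A->CCC, B->C, C->DCD, D->AAB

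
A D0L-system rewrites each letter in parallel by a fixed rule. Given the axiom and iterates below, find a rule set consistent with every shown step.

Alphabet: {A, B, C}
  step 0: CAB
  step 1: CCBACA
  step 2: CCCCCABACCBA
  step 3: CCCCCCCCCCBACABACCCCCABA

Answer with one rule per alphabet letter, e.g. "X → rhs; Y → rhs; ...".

  step 2 ⇒ step 3: CCCCCABACCBA ⇒ CC·CC·CC·CC·CC·BA·CA·BA·CC·CC·CA·BA
    A ↦ BA
    B ↦ CA
    C ↦ CC

A->BA, B->CA, C->CC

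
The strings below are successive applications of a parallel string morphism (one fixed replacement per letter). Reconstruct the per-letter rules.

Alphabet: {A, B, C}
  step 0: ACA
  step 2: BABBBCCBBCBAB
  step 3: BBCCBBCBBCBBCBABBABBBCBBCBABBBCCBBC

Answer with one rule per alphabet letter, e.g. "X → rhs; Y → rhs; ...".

A->C, B->BBC, C->BAB

  step 2 ⇒ step 3: BABBBCCBBCBAB ⇒ BBC·C·BBC·BBC·BBC·BAB·BAB·BBC·BBC·BAB·BBC·C·BBC
    A ↦ C
    B ↦ BBC
    C ↦ BAB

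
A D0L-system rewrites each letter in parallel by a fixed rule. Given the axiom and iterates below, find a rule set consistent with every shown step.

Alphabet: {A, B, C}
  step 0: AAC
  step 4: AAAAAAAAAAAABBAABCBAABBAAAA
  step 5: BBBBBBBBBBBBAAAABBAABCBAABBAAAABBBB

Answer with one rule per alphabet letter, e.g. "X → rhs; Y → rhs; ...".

  step 4 ⇒ step 5: AAAAAAAAAAAABBAABCBAABBAAAA ⇒ B·B·B·B·B·B·B·B·B·B·B·B·AA·AA·B·B·AA·BCB·AA·B·B·AA·AA·B·B·B·B
    A ↦ B
    B ↦ AA
    C ↦ BCB

A->B, B->AA, C->BCB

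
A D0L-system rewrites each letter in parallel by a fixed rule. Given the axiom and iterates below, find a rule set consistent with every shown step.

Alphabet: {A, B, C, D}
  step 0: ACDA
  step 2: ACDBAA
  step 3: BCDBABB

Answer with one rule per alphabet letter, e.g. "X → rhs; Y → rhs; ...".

A->B, B->A, C->CD, D->B

  step 2 ⇒ step 3: ACDBAA ⇒ B·CD·B·A·B·B
    A ↦ B
    B ↦ A
    C ↦ CD
    D ↦ B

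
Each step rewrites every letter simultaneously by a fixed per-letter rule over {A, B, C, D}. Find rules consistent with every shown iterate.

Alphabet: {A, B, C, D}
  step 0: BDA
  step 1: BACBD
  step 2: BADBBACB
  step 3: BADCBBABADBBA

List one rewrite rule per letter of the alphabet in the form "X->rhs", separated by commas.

  step 2 ⇒ step 3: BADBBACB ⇒ BA·D·CB·BA·BA·D·B·BA
    A ↦ D
    B ↦ BA
    C ↦ B
    D ↦ CB

A->D, B->BA, C->B, D->CB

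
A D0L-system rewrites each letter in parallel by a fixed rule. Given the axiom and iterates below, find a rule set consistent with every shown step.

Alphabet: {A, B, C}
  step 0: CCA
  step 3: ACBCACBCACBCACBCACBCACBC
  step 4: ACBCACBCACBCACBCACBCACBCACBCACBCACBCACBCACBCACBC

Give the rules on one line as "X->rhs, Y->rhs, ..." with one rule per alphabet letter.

A->AC, B->AC, C->BC

  step 3 ⇒ step 4: ACBCACBCACBCACBCACBCACBC ⇒ AC·BC·AC·BC·AC·BC·AC·BC·AC·BC·AC·BC·AC·BC·AC·BC·AC·BC·AC·BC·AC·BC·AC·BC
    A ↦ AC
    B ↦ AC
    C ↦ BC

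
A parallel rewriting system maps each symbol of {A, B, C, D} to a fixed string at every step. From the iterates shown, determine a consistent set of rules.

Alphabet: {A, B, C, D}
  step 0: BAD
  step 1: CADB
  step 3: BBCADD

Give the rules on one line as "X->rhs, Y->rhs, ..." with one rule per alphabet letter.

A->D, B->CA, C->D, D->B

  step 0 ⇒ step 1: BAD ⇒ CA·D·B
    A ↦ D
    B ↦ CA
    D ↦ B
    C ↦ D  (constrained at step 1)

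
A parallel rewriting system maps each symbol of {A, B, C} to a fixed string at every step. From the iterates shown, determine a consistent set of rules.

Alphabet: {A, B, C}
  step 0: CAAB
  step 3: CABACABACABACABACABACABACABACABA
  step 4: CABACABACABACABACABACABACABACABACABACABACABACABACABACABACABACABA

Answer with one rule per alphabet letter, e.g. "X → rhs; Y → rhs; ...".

  step 3 ⇒ step 4: CABACABACABACABACABACABACABACABA ⇒ CA·BA·CA·BA·CA·BA·CA·BA·CA·BA·CA·BA·CA·BA·CA·BA·CA·BA·CA·BA·CA·BA·CA·BA·CA·BA·CA·BA·CA·BA·CA·BA
    A ↦ BA
    B ↦ CA
    C ↦ CA

A->BA, B->CA, C->CA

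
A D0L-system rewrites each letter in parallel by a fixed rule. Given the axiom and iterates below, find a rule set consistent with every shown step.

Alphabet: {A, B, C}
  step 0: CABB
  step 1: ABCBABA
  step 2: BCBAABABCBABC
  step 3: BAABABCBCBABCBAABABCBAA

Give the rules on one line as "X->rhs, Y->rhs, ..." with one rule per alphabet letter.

A->BC, B->BA, C->A

  step 2 ⇒ step 3: BCBAABABCBABC ⇒ BA·A·BA·BC·BC·BA·BC·BA·A·BA·BC·BA·A
    A ↦ BC
    B ↦ BA
    C ↦ A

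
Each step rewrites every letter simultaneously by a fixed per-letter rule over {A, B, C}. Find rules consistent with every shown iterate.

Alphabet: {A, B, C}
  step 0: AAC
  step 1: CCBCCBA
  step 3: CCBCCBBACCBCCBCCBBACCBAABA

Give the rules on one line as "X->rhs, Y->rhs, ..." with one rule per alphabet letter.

A->CCB, B->BA, C->A

  step 0 ⇒ step 1: AAC ⇒ CCB·CCB·A
    A ↦ CCB
    C ↦ A
    B ↦ BA  (constrained at step 1)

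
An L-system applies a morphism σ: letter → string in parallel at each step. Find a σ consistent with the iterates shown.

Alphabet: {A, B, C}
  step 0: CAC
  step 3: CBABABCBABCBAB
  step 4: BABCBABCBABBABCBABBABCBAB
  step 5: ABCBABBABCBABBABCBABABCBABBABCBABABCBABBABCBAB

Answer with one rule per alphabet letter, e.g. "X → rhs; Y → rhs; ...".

  step 4 ⇒ step 5: BABCBABCBABBABCBABBABCBAB ⇒ AB·CB·AB·B·AB·CB·AB·B·AB·CB·AB·AB·CB·AB·B·AB·CB·AB·AB·CB·AB·B·AB·CB·AB
    A ↦ CB
    B ↦ AB
    C ↦ B

A->CB, B->AB, C->B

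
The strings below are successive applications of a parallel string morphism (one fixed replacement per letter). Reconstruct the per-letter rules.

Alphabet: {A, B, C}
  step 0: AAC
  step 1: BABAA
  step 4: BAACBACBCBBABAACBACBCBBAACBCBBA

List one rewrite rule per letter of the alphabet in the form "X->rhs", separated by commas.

A->BA, B->CB, C->A

  step 0 ⇒ step 1: AAC ⇒ BA·BA·A
    A ↦ BA
    C ↦ A
    B ↦ CB  (constrained at step 1)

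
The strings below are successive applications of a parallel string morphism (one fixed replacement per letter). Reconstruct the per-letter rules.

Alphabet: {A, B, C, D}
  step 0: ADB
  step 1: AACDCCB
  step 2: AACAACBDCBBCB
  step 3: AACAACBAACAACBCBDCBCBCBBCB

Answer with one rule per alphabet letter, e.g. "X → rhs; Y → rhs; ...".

  step 2 ⇒ step 3: AACAACBDCBBCB ⇒ AAC·AAC·B·AAC·AAC·B·CB·DC·B·CB·CB·B·CB
    A ↦ AAC
    B ↦ CB
    C ↦ B
    D ↦ DC

A->AAC, B->CB, C->B, D->DC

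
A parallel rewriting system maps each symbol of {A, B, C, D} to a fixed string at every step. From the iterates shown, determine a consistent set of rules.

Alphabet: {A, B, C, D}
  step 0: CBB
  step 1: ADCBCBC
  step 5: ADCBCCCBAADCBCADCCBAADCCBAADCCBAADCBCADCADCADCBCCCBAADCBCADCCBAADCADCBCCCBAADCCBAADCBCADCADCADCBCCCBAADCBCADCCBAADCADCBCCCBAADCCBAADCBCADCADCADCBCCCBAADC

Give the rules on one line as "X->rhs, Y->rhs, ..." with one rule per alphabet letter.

A->C, B->BC, C->ADC, D->BA

  step 0 ⇒ step 1: CBB ⇒ ADC·BC·BC
    B ↦ BC
    C ↦ ADC
    A ↦ C  (constrained at step 1)
    D ↦ BA  (constrained at step 1)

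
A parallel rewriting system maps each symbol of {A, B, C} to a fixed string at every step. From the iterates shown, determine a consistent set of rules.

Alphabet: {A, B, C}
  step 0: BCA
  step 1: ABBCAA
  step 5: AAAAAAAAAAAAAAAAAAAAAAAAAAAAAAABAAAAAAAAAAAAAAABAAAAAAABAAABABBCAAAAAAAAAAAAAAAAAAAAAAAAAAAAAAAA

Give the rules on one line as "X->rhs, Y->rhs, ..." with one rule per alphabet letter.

A->AA, B->AB, C->BC

  step 0 ⇒ step 1: BCA ⇒ AB·BC·AA
    A ↦ AA
    B ↦ AB
    C ↦ BC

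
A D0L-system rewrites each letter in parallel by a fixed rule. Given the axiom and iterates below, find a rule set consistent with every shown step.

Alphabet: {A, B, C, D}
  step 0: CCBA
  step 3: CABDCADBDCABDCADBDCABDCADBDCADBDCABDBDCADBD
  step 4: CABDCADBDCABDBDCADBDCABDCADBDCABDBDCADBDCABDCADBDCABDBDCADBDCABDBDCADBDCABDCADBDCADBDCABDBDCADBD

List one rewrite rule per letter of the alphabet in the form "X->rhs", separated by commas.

  step 3 ⇒ step 4: CABDCADBDCABDCADBDCABDCADBDCADBDCABDBDCADBD ⇒ CA·BD·CAD·BD·CA·BD·BD·CAD·BD·CA·BD·CAD·BD·CA·BD·BD·CAD·BD·CA·BD·CAD·BD·CA·BD·BD·CAD·BD·CA·BD·BD·CAD·BD·CA·BD·CAD·BD·CAD·BD·CA·BD·BD·CAD·BD
    A ↦ BD
    B ↦ CAD
    C ↦ CA
    D ↦ BD

A->BD, B->CAD, C->CA, D->BD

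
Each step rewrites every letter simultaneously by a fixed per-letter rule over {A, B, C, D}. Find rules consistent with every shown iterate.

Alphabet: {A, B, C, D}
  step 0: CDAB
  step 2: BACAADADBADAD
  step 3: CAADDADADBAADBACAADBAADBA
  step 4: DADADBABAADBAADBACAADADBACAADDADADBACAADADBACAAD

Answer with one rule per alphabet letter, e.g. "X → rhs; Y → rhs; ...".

A->AD, B->CA, C->D, D->BA

  step 3 ⇒ step 4: CAADDADADBAADBACAADBAADBA ⇒ D·AD·AD·BA·BA·AD·BA·AD·BA·CA·AD·AD·BA·CA·AD·D·AD·AD·BA·CA·AD·AD·BA·CA·AD
    A ↦ AD
    B ↦ CA
    C ↦ D
    D ↦ BA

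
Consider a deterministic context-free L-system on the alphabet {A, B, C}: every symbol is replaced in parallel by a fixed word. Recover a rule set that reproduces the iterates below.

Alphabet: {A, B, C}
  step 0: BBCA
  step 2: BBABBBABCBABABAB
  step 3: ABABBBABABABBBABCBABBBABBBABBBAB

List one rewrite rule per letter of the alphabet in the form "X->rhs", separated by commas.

A->BB, B->AB, C->CB

  step 2 ⇒ step 3: BBABBBABCBABABAB ⇒ AB·AB·BB·AB·AB·AB·BB·AB·CB·AB·BB·AB·BB·AB·BB·AB
    A ↦ BB
    B ↦ AB
    C ↦ CB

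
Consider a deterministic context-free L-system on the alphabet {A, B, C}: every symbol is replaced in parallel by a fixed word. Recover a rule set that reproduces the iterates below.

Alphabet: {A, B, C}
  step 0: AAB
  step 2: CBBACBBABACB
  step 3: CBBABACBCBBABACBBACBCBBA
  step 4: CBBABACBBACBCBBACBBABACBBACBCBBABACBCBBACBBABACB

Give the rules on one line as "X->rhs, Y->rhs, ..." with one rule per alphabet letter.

  step 3 ⇒ step 4: CBBABACBCBBABACBBACBCBBA ⇒ CB·BA·BA·CB·BA·CB·CB·BA·CB·BA·BA·CB·BA·CB·CB·BA·BA·CB·CB·BA·CB·BA·BA·CB
    A ↦ CB
    B ↦ BA
    C ↦ CB

A->CB, B->BA, C->CB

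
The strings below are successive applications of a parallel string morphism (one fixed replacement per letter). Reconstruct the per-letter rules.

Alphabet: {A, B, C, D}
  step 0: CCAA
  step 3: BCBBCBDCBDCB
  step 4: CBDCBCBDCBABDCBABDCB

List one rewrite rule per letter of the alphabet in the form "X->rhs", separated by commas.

A->B, B->CB, C->D, D->AB

  step 3 ⇒ step 4: BCBBCBDCBDCB ⇒ CB·D·CB·CB·D·CB·AB·D·CB·AB·D·CB
    B ↦ CB
    C ↦ D
    D ↦ AB
    A ↦ B  (constrained at step 0)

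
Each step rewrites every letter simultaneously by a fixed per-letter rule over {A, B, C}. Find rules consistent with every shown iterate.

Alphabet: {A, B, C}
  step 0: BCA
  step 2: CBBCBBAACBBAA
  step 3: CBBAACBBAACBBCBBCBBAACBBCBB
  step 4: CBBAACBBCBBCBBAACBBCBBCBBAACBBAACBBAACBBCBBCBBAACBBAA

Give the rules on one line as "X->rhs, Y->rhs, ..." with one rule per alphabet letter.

  step 3 ⇒ step 4: CBBAACBBAACBBCBBCBBAACBBCBB ⇒ CBB·A·A·CBB·CBB·CBB·A·A·CBB·CBB·CBB·A·A·CBB·A·A·CBB·A·A·CBB·CBB·CBB·A·A·CBB·A·A
    A ↦ CBB
    B ↦ A
    C ↦ CBB

A->CBB, B->A, C->CBB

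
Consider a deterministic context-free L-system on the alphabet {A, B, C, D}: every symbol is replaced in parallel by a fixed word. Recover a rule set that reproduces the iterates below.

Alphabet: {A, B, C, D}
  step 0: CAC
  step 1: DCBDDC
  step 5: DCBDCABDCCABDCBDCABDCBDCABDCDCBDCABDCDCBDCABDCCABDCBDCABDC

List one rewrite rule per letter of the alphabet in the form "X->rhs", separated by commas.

  step 0 ⇒ step 1: CAC ⇒ DC·BD·DC
    A ↦ BD
    C ↦ DC
    B ↦ C  (constrained at step 1)
    D ↦ AB  (constrained at step 1)

A->BD, B->C, C->DC, D->AB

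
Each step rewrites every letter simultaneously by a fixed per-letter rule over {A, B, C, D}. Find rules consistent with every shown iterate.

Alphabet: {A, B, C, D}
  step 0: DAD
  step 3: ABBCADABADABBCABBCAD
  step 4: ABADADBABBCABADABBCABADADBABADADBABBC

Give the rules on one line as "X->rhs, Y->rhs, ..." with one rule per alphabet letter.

A->AB, B->AD, C->B, D->BC

  step 3 ⇒ step 4: ABBCADABADABBCABBCAD ⇒ AB·AD·AD·B·AB·BC·AB·AD·AB·BC·AB·AD·AD·B·AB·AD·AD·B·AB·BC
    A ↦ AB
    B ↦ AD
    C ↦ B
    D ↦ BC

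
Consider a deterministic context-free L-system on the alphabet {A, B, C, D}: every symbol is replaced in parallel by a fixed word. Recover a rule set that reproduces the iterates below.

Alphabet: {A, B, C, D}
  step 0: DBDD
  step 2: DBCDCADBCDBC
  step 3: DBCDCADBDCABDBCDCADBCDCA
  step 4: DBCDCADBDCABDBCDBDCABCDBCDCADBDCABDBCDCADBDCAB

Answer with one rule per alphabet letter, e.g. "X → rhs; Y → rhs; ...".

A->B, B->C, C->DCA, D->DB

  step 3 ⇒ step 4: DBCDCADBDCABDBCDCADBCDCA ⇒ DB·C·DCA·DB·DCA·B·DB·C·DB·DCA·B·C·DB·C·DCA·DB·DCA·B·DB·C·DCA·DB·DCA·B
    A ↦ B
    B ↦ C
    C ↦ DCA
    D ↦ DB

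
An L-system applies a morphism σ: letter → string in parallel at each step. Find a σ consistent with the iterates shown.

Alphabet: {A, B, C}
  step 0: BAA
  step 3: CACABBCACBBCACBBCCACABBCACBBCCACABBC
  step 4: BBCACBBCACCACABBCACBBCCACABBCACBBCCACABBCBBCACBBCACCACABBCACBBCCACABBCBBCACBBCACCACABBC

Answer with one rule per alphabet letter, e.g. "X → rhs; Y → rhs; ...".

  step 3 ⇒ step 4: CACABBCACBBCACBBCCACABBCACBBCCACABBC ⇒ BBC·AC·BBC·AC·CA·CA·BBC·AC·BBC·CA·CA·BBC·AC·BBC·CA·CA·BBC·BBC·AC·BBC·AC·CA·CA·BBC·AC·BBC·CA·CA·BBC·BBC·AC·BBC·AC·CA·CA·BBC
    A ↦ AC
    B ↦ CA
    C ↦ BBC

A->AC, B->CA, C->BBC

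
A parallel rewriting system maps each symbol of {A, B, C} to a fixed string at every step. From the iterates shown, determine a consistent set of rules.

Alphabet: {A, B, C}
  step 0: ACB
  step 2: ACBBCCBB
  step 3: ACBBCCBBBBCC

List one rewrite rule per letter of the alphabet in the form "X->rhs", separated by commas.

A->AC, B->C, C->BB

  step 2 ⇒ step 3: ACBBCCBB ⇒ AC·BB·C·C·BB·BB·C·C
    A ↦ AC
    B ↦ C
    C ↦ BB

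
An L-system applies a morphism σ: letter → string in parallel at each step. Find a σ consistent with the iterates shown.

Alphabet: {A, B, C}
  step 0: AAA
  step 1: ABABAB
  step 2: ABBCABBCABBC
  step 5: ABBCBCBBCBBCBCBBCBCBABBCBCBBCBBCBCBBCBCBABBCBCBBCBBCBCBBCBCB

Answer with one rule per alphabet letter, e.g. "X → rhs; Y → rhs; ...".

A->AB, B->BC, C->B

  step 1 ⇒ step 2: ABABAB ⇒ AB·BC·AB·BC·AB·BC
    A ↦ AB
    B ↦ BC
    C ↦ B  (constrained at step 2)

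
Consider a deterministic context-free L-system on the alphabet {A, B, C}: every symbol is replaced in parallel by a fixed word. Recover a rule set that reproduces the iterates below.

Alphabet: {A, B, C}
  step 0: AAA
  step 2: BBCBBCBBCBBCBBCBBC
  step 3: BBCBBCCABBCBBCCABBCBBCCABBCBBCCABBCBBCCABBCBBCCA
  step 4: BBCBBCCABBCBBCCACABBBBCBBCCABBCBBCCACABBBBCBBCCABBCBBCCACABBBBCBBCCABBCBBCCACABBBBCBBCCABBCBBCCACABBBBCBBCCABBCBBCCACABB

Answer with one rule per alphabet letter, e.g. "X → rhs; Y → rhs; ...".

  step 3 ⇒ step 4: BBCBBCCABBCBBCCABBCBBCCABBCBBCCABBCBBCCABBCBBCCA ⇒ BBC·BBC·CA·BBC·BBC·CA·CA·BB·BBC·BBC·CA·BBC·BBC·CA·CA·BB·BBC·BBC·CA·BBC·BBC·CA·CA·BB·BBC·BBC·CA·BBC·BBC·CA·CA·BB·BBC·BBC·CA·BBC·BBC·CA·CA·BB·BBC·BBC·CA·BBC·BBC·CA·CA·BB
    A ↦ BB
    B ↦ BBC
    C ↦ CA

A->BB, B->BBC, C->CA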